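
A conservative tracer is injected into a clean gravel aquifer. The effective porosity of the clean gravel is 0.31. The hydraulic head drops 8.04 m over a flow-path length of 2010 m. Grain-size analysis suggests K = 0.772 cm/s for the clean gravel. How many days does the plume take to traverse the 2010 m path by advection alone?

Convert K: 0.772 cm/s × 864 = 667.0 m/day.
Hydraulic gradient i = Δh / L = 8.04 / 2010 = 0.004000.
Darcy flux q = K · i = 667.0 × 0.004000 = 2.668 m/day.
Seepage velocity v = q / n_e = 2.668 / 0.31 = 8.607 m/day.
Travel time t = L / v = 2010 / 8.607 = 233.5 days.

234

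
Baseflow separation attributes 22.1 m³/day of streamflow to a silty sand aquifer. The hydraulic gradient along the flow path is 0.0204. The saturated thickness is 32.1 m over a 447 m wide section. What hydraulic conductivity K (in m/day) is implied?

Cross-sectional area A = 447 × 32.1 = 14349 m².
Hydraulic gradient i = 0.0204.
From Q = K·A·i, K = Q / (A·i) = 22.1 / (14349 × 0.02040) = 0.07550 m/day.

0.0755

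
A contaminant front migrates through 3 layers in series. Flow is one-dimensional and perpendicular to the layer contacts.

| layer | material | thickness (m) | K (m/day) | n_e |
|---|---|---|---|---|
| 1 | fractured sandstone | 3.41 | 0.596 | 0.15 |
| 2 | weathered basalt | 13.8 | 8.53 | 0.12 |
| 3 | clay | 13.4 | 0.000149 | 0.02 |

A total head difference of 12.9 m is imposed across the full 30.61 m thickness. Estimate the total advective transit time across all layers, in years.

With flow normal to the layers, continuity requires the same specific discharge q through every layer.
Σ(b_i/K_i) = 3.41/0.596 + 13.8/8.53 + 13.4/0.000149 = 89940 d.
q = Δh / Σ(b_i/K_i) = 12.9 / 89940 = 0.0001434 m/day.
In each layer the seepage velocity is v_i = q/n_i, so the layer transit time is t_i = b_i·n_i / q:
  layer 1 (fractured sandstone): t_1 = 3.41 × 0.15 / 0.0001434 = 3566 d
  layer 2 (weathered basalt): t_2 = 13.8 × 0.12 / 0.0001434 = 11546 d
  layer 3 (clay): t_3 = 13.4 × 0.02 / 0.0001434 = 1869 d
Total t = Σ t_i = 16981 days = 46.49 years.

46.5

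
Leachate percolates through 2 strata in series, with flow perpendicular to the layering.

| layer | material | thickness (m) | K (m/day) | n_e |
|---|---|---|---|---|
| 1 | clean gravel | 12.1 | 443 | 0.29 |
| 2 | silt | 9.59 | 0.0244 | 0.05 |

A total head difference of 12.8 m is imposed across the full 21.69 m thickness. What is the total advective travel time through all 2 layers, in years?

0.335

With flow normal to the layers, continuity requires the same specific discharge q through every layer.
Σ(b_i/K_i) = 12.1/443 + 9.59/0.0244 = 393.1 d.
q = Δh / Σ(b_i/K_i) = 12.8 / 393.1 = 0.03256 m/day.
In each layer the seepage velocity is v_i = q/n_i, so the layer transit time is t_i = b_i·n_i / q:
  layer 1 (clean gravel): t_1 = 12.1 × 0.29 / 0.03256 = 107.8 d
  layer 2 (silt): t_2 = 9.59 × 0.05 / 0.03256 = 14.72 d
Total t = Σ t_i = 122.5 days = 0.3353 years.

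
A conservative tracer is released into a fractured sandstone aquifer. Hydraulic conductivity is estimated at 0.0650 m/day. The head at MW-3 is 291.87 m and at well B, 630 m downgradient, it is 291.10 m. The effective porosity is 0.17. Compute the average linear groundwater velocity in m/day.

Hydraulic gradient i = (291.87 − 291.10) / 630 = 0.77 / 630 = 0.001222.
Darcy flux q = K · i = 0.06500 × 0.001222 = 7.944e-05 m/day.
Seepage velocity v = q / n_e = 7.944e-05 / 0.17 = 0.0004673 m/day.

0.000467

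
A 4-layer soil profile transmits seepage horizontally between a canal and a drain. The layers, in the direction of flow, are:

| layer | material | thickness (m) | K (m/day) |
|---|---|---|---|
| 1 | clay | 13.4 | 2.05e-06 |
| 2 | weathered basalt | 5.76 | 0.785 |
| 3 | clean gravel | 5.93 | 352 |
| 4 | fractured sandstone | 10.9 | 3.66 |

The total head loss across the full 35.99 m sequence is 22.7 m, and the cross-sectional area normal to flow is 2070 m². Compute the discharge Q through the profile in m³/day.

0.00719

Flow is perpendicular to layering, so the layers act in series and the equivalent K is the thickness-weighted harmonic mean.
Total thickness L = 13.4 + 5.76 + 5.93 + 10.9 = 35.99 m.
Σ(b_i/K_i) = 13.4/2.05e-06 + 5.76/0.785 + 5.93/352 + 10.9/3.66 = 6.537e+06 d.
K_eq = L / Σ(b_i/K_i) = 35.99 / 6.537e+06 = 5.506e-06 m/day.
Q = K_eq · A · (Δh/L) = 5.506e-06 × 2070 × (22.7/35.99) = 0.007189 m³/day.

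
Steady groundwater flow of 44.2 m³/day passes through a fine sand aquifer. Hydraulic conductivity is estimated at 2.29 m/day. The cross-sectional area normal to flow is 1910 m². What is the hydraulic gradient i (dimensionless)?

From Q = K·A·i, i = Q / (K·A) = 44.2 / (2.290 × 1910) = 0.01011.

0.0101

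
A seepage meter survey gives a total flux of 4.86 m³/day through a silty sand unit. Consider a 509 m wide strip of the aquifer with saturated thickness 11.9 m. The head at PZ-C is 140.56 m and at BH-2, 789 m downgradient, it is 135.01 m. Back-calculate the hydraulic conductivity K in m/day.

Cross-sectional area A = 509 × 11.9 = 6057 m².
Hydraulic gradient i = (140.56 − 135.01) / 789 = 5.55 / 789 = 0.007034.
From Q = K·A·i, K = Q / (A·i) = 4.86 / (6057 × 0.007034) = 0.1141 m/day.

0.114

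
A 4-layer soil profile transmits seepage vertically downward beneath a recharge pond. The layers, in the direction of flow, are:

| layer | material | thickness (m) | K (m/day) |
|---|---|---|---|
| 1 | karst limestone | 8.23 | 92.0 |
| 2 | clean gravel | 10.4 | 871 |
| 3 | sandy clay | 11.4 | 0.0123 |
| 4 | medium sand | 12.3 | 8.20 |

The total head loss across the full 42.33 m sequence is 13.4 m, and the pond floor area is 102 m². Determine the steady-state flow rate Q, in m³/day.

Flow is perpendicular to layering, so the layers act in series and the equivalent K is the thickness-weighted harmonic mean.
Total thickness L = 8.23 + 10.4 + 11.4 + 12.3 = 42.33 m.
Σ(b_i/K_i) = 8.23/92.0 + 10.4/871 + 11.4/0.0123 + 12.3/8.20 = 928.4 d.
K_eq = L / Σ(b_i/K_i) = 42.33 / 928.4 = 0.04559 m/day.
Q = K_eq · A · (Δh/L) = 0.04559 × 102 × (13.4/42.33) = 1.472 m³/day.

1.47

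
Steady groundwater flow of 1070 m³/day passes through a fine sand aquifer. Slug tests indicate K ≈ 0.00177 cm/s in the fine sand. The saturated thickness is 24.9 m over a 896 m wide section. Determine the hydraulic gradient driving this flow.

Convert K: 0.00177 cm/s × 864 = 1.529 m/day.
Cross-sectional area A = 896 × 24.9 = 22310 m².
From Q = K·A·i, i = Q / (K·A) = 1070 / (1.529 × 22310) = 0.03136.

0.0314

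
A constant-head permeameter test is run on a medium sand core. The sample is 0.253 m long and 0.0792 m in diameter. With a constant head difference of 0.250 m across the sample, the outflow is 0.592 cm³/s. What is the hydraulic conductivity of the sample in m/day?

10.5

Cross-sectional area A = π·(d/2)² = π × (0.0792/2)² = 0.004927 m².
Convert discharge: 0.592 cm³/s = 5.920e-07 m³/s.
Darcy's law rearranged: K = Q·L / (A·Δh) = 5.920e-07 × 0.253 / (0.004927 × 0.250) = 0.0001216 m/s = 10.51 m/day.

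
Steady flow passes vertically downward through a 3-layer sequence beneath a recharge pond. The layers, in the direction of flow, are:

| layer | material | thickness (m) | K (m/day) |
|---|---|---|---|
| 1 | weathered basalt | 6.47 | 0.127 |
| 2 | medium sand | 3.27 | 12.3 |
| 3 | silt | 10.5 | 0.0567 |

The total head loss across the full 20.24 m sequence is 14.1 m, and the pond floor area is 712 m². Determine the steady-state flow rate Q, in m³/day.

Flow is perpendicular to layering, so the layers act in series and the equivalent K is the thickness-weighted harmonic mean.
Total thickness L = 6.47 + 3.27 + 10.5 = 20.24 m.
Σ(b_i/K_i) = 6.47/0.127 + 3.27/12.3 + 10.5/0.0567 = 236.4 d.
K_eq = L / Σ(b_i/K_i) = 20.24 / 236.4 = 0.08562 m/day.
Q = K_eq · A · (Δh/L) = 0.08562 × 712 × (14.1/20.24) = 42.47 m³/day.

42.5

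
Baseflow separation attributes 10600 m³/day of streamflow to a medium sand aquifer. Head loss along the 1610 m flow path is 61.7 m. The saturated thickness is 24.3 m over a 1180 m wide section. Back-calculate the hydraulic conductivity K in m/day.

9.65

Cross-sectional area A = 1180 × 24.3 = 28674 m².
Hydraulic gradient i = Δh / L = 61.7 / 1610 = 0.03832.
From Q = K·A·i, K = Q / (A·i) = 10600 / (28674 × 0.03832) = 9.646 m/day.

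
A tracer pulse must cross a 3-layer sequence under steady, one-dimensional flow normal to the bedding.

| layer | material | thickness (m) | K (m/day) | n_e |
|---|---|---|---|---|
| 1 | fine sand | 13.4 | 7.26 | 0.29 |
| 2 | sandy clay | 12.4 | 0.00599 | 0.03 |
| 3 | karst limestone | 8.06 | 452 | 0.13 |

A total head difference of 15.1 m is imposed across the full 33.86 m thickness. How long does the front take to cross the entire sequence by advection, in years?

1.99

With flow normal to the layers, continuity requires the same specific discharge q through every layer.
Σ(b_i/K_i) = 13.4/7.26 + 12.4/0.00599 + 8.06/452 = 2072 d.
q = Δh / Σ(b_i/K_i) = 15.1 / 2072 = 0.007288 m/day.
In each layer the seepage velocity is v_i = q/n_i, so the layer transit time is t_i = b_i·n_i / q:
  layer 1 (fine sand): t_1 = 13.4 × 0.29 / 0.007288 = 533.2 d
  layer 2 (sandy clay): t_2 = 12.4 × 0.03 / 0.007288 = 51.04 d
  layer 3 (karst limestone): t_3 = 8.06 × 0.13 / 0.007288 = 143.8 d
Total t = Σ t_i = 728.0 days = 1.993 years.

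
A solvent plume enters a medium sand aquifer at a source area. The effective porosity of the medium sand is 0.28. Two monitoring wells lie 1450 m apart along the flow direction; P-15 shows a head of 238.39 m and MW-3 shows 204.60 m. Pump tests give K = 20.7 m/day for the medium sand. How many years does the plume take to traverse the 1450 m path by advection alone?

Hydraulic gradient i = (238.39 − 204.60) / 1450 = 33.79 / 1450 = 0.02330.
Darcy flux q = K · i = 20.70 × 0.02330 = 0.4824 m/day.
Seepage velocity v = q / n_e = 0.4824 / 0.28 = 1.723 m/day.
Travel time t = L / v = 1450 / 1.723 = 841.7 days = 2.304 years.

2.30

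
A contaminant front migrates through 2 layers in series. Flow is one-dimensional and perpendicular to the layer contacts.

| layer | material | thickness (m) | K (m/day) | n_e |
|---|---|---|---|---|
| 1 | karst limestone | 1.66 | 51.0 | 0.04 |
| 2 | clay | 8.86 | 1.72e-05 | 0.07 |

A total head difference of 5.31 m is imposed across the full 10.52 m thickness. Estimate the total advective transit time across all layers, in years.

With flow normal to the layers, continuity requires the same specific discharge q through every layer.
Σ(b_i/K_i) = 1.66/51.0 + 8.86/1.72e-05 = 5.151e+05 d.
q = Δh / Σ(b_i/K_i) = 5.31 / 5.151e+05 = 1.031e-05 m/day.
In each layer the seepage velocity is v_i = q/n_i, so the layer transit time is t_i = b_i·n_i / q:
  layer 1 (karst limestone): t_1 = 1.66 × 0.04 / 1.031e-05 = 6441 d
  layer 2 (clay): t_2 = 8.86 × 0.07 / 1.031e-05 = 60165 d
Total t = Σ t_i = 66606 days = 182.4 years.

182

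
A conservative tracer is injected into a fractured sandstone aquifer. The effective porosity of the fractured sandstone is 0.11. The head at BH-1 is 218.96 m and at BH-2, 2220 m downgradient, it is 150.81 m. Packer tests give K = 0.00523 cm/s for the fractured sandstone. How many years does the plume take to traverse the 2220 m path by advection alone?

4.82

Convert K: 0.00523 cm/s × 864 = 4.519 m/day.
Hydraulic gradient i = (218.96 − 150.81) / 2220 = 68.15 / 2220 = 0.03070.
Darcy flux q = K · i = 4.519 × 0.03070 = 0.1387 m/day.
Seepage velocity v = q / n_e = 0.1387 / 0.11 = 1.261 m/day.
Travel time t = L / v = 2220 / 1.261 = 1760 days = 4.820 years.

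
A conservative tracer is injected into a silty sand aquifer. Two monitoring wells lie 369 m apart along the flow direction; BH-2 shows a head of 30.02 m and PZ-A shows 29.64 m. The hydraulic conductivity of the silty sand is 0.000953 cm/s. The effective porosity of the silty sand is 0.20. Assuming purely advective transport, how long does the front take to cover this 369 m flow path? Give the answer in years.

238

Convert K: 0.000953 cm/s × 864 = 0.8234 m/day.
Hydraulic gradient i = (30.02 − 29.64) / 369 = 0.38 / 369 = 0.001030.
Darcy flux q = K · i = 0.8234 × 0.001030 = 0.0008479 m/day.
Seepage velocity v = q / n_e = 0.0008479 / 0.20 = 0.004240 m/day.
Travel time t = L / v = 369 / 0.004240 = 87035 days = 238.3 years.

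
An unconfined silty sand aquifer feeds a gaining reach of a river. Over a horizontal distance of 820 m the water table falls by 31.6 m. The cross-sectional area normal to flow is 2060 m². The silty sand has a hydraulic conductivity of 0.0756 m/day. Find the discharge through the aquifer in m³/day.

Hydraulic gradient i = Δh / L = 31.6 / 820 = 0.03854.
Darcy's law: Q = K · A · i = 0.07560 × 2060 × 0.03854 = 6.002 m³/day.

6.00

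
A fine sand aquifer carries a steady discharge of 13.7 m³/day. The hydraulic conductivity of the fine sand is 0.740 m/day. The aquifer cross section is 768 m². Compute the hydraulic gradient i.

From Q = K·A·i, i = Q / (K·A) = 13.7 / (0.7400 × 768.0) = 0.02411.

0.0241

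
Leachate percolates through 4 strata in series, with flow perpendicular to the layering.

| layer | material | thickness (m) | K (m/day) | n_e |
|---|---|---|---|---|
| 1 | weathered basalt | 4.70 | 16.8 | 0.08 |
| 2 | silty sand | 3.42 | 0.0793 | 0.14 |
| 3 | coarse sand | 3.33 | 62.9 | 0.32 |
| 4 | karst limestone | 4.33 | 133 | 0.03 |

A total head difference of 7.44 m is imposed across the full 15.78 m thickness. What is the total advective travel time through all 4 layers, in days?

With flow normal to the layers, continuity requires the same specific discharge q through every layer.
Σ(b_i/K_i) = 4.70/16.8 + 3.42/0.0793 + 3.33/62.9 + 4.33/133 = 43.49 d.
q = Δh / Σ(b_i/K_i) = 7.44 / 43.49 = 0.1711 m/day.
In each layer the seepage velocity is v_i = q/n_i, so the layer transit time is t_i = b_i·n_i / q:
  layer 1 (weathered basalt): t_1 = 4.70 × 0.08 / 0.1711 = 2.198 d
  layer 2 (silty sand): t_2 = 3.42 × 0.14 / 0.1711 = 2.799 d
  layer 3 (coarse sand): t_3 = 3.33 × 0.32 / 0.1711 = 6.229 d
  layer 4 (karst limestone): t_4 = 4.33 × 0.03 / 0.1711 = 0.7594 d
Total t = Σ t_i = 11.99 days.

12.0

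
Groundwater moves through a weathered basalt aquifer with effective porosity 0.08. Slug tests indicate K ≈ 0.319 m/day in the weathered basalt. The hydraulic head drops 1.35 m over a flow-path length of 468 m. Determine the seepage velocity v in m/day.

Hydraulic gradient i = Δh / L = 1.35 / 468 = 0.002885.
Darcy flux q = K · i = 0.3190 × 0.002885 = 0.0009202 m/day.
Seepage velocity v = q / n_e = 0.0009202 / 0.08 = 0.01150 m/day.

0.0115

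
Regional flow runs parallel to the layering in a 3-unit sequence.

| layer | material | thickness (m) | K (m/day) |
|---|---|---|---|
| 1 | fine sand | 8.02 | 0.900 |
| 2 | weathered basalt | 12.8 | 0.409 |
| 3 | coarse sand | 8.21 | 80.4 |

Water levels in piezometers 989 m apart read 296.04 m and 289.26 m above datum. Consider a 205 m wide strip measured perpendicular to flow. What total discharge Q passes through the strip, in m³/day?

Flow is parallel to layering, so each bed carries its own Darcy discharge and the transmissivities add.
Σ(K_i·b_i) = 0.900×8.02 + 0.409×12.8 + 80.4×8.21 = 672.5 m²/day.
Hydraulic gradient i = (296.04 − 289.26) / 989 = 6.78 / 989 = 0.006855.
Q = Σ(K_i·b_i) · W · i = 672.5 × 205 × 0.006855 = 945.2 m³/day.

945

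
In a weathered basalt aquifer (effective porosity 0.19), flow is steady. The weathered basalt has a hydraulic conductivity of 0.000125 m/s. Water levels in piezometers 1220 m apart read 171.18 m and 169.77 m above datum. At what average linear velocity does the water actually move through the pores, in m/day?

Convert K: 0.000125 m/s × 86400 = 10.80 m/day.
Hydraulic gradient i = (171.18 − 169.77) / 1220 = 1.41 / 1220 = 0.001156.
Darcy flux q = K · i = 10.80 × 0.001156 = 0.01248 m/day.
Seepage velocity v = q / n_e = 0.01248 / 0.19 = 0.06569 m/day.

0.0657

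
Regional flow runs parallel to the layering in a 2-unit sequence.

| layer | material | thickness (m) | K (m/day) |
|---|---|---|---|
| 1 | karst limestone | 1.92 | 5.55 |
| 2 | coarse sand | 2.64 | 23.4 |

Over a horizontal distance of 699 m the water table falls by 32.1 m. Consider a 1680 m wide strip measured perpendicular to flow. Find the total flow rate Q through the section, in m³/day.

5590

Flow is parallel to layering, so each bed carries its own Darcy discharge and the transmissivities add.
Σ(K_i·b_i) = 5.55×1.92 + 23.4×2.64 = 72.43 m²/day.
Hydraulic gradient i = Δh / L = 32.1 / 699 = 0.04592.
Q = Σ(K_i·b_i) · W · i = 72.43 × 1680 × 0.04592 = 5588 m³/day.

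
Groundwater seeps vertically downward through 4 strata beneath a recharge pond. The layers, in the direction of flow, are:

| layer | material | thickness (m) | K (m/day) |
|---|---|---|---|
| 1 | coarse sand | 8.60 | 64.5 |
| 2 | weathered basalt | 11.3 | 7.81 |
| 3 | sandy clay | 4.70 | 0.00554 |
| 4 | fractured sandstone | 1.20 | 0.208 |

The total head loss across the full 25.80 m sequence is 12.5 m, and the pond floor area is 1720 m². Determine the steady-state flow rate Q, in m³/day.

Flow is perpendicular to layering, so the layers act in series and the equivalent K is the thickness-weighted harmonic mean.
Total thickness L = 8.60 + 11.3 + 4.70 + 1.20 = 25.80 m.
Σ(b_i/K_i) = 8.60/64.5 + 11.3/7.81 + 4.70/0.00554 + 1.20/0.208 = 855.7 d.
K_eq = L / Σ(b_i/K_i) = 25.80 / 855.7 = 0.03015 m/day.
Q = K_eq · A · (Δh/L) = 0.03015 × 1720 × (12.5/25.80) = 25.12 m³/day.

25.1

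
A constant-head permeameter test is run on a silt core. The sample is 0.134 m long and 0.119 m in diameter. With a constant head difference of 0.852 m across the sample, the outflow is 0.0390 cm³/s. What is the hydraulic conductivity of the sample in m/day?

Cross-sectional area A = π·(d/2)² = π × (0.119/2)² = 0.01112 m².
Convert discharge: 0.0390 cm³/s = 3.900e-08 m³/s.
Darcy's law rearranged: K = Q·L / (A·Δh) = 3.900e-08 × 0.134 / (0.01112 × 0.852) = 5.515e-07 m/s = 0.04765 m/day.

0.0476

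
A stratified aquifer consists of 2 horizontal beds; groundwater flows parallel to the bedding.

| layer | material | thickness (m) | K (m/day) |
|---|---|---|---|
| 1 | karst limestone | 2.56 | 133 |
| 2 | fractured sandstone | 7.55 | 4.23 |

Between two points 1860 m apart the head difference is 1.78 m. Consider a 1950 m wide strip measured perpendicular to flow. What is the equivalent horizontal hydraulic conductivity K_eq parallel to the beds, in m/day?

36.8

Flow is parallel to layering, so each bed carries its own Darcy discharge and the transmissivities add.
Σ(K_i·b_i) = 133×2.56 + 4.23×7.55 = 372.4 m²/day.
Total thickness b = 10.11 m, so K_eq = Σ(K_i·b_i)/b = 36.84 m/day.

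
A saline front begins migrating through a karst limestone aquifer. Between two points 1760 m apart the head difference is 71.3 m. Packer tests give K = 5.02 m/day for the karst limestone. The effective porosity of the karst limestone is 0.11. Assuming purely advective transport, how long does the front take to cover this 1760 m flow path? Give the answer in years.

2.61

Hydraulic gradient i = Δh / L = 71.3 / 1760 = 0.04051.
Darcy flux q = K · i = 5.020 × 0.04051 = 0.2034 m/day.
Seepage velocity v = q / n_e = 0.2034 / 0.11 = 1.849 m/day.
Travel time t = L / v = 1760 / 1.849 = 952.0 days = 2.606 years.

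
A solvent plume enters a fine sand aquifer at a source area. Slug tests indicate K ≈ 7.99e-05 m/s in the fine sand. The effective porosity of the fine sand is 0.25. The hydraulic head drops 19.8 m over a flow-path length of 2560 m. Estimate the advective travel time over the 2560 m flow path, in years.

Convert K: 7.99e-05 m/s × 86400 = 6.903 m/day.
Hydraulic gradient i = Δh / L = 19.8 / 2560 = 0.007734.
Darcy flux q = K · i = 6.903 × 0.007734 = 0.05339 m/day.
Seepage velocity v = q / n_e = 0.05339 / 0.25 = 0.2136 m/day.
Travel time t = L / v = 2560 / 0.2136 = 11987 days = 32.82 years.

32.8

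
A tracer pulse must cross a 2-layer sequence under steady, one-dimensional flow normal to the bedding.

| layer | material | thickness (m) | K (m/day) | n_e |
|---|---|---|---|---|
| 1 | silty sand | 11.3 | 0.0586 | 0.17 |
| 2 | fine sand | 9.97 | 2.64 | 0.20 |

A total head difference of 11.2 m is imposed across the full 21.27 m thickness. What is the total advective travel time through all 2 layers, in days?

68.7

With flow normal to the layers, continuity requires the same specific discharge q through every layer.
Σ(b_i/K_i) = 11.3/0.0586 + 9.97/2.64 = 196.6 d.
q = Δh / Σ(b_i/K_i) = 11.2 / 196.6 = 0.05697 m/day.
In each layer the seepage velocity is v_i = q/n_i, so the layer transit time is t_i = b_i·n_i / q:
  layer 1 (silty sand): t_1 = 11.3 × 0.17 / 0.05697 = 33.72 d
  layer 2 (fine sand): t_2 = 9.97 × 0.20 / 0.05697 = 35.00 d
Total t = Σ t_i = 68.73 days.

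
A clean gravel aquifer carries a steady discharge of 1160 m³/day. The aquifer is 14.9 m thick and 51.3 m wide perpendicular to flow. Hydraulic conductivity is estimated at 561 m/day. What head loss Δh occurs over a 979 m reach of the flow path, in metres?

Cross-sectional area A = 51.3 × 14.9 = 764.4 m².
From Q = K·A·i, i = Q / (K·A) = 1160 / (561.0 × 764.4) = 0.002705.
Head loss Δh = i · L = 0.002705 × 979 = 2.648 m.

2.65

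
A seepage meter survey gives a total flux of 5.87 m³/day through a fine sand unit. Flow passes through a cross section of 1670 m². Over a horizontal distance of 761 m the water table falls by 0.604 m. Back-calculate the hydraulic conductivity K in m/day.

Hydraulic gradient i = Δh / L = 0.604 / 761 = 0.0007937.
From Q = K·A·i, K = Q / (A·i) = 5.87 / (1670 × 0.0007937) = 4.429 m/day.

4.43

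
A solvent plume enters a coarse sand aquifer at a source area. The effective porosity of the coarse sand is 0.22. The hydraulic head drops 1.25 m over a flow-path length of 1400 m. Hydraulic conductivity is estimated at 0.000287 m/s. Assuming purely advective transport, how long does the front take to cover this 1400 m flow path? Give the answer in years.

Convert K: 0.000287 m/s × 86400 = 24.80 m/day.
Hydraulic gradient i = Δh / L = 1.25 / 1400 = 0.0008929.
Darcy flux q = K · i = 24.80 × 0.0008929 = 0.02214 m/day.
Seepage velocity v = q / n_e = 0.02214 / 0.22 = 0.1006 m/day.
Travel time t = L / v = 1400 / 0.1006 = 13911 days = 38.09 years.

38.1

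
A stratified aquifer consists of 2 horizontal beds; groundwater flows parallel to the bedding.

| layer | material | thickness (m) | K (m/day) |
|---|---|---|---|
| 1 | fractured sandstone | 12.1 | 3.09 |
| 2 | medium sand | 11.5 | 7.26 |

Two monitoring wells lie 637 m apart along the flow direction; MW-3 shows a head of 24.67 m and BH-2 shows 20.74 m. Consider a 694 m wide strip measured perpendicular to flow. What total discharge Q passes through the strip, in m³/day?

Flow is parallel to layering, so each bed carries its own Darcy discharge and the transmissivities add.
Σ(K_i·b_i) = 3.09×12.1 + 7.26×11.5 = 120.9 m²/day.
Hydraulic gradient i = (24.67 − 20.74) / 637 = 3.93 / 637 = 0.006170.
Q = Σ(K_i·b_i) · W · i = 120.9 × 694 × 0.006170 = 517.6 m³/day.

518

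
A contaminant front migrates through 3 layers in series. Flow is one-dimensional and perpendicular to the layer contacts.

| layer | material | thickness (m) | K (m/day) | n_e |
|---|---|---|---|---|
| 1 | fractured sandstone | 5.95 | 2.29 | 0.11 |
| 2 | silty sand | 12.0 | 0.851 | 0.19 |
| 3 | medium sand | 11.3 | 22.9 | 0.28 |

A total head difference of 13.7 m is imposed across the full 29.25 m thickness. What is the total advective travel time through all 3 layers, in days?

With flow normal to the layers, continuity requires the same specific discharge q through every layer.
Σ(b_i/K_i) = 5.95/2.29 + 12.0/0.851 + 11.3/22.9 = 17.19 d.
q = Δh / Σ(b_i/K_i) = 13.7 / 17.19 = 0.7968 m/day.
In each layer the seepage velocity is v_i = q/n_i, so the layer transit time is t_i = b_i·n_i / q:
  layer 1 (fractured sandstone): t_1 = 5.95 × 0.11 / 0.7968 = 0.8214 d
  layer 2 (silty sand): t_2 = 12.0 × 0.19 / 0.7968 = 2.861 d
  layer 3 (medium sand): t_3 = 11.3 × 0.28 / 0.7968 = 3.971 d
Total t = Σ t_i = 7.653 days.

7.65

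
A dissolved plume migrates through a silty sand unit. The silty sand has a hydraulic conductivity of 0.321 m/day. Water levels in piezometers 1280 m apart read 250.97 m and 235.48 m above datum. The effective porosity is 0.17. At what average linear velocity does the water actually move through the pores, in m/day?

0.0229

Hydraulic gradient i = (250.97 − 235.48) / 1280 = 15.49 / 1280 = 0.01210.
Darcy flux q = K · i = 0.3210 × 0.01210 = 0.003885 m/day.
Seepage velocity v = q / n_e = 0.003885 / 0.17 = 0.02285 m/day.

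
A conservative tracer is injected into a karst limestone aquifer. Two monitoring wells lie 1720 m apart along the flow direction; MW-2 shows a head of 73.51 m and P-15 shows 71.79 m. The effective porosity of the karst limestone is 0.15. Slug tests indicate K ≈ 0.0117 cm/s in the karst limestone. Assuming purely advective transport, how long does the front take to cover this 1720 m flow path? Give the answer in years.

69.9

Convert K: 0.0117 cm/s × 864 = 10.11 m/day.
Hydraulic gradient i = (73.51 − 71.79) / 1720 = 1.72 / 1720 = 0.001000.
Darcy flux q = K · i = 10.11 × 0.001000 = 0.01011 m/day.
Seepage velocity v = q / n_e = 0.01011 / 0.15 = 0.06739 m/day.
Travel time t = L / v = 1720 / 0.06739 = 25522 days = 69.88 years.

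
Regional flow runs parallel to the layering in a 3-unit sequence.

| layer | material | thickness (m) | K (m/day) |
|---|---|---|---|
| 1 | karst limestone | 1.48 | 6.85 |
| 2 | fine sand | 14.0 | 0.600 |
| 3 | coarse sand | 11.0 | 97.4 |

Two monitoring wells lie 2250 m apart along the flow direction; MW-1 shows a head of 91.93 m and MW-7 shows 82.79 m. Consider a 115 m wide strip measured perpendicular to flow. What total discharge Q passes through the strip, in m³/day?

509

Flow is parallel to layering, so each bed carries its own Darcy discharge and the transmissivities add.
Σ(K_i·b_i) = 6.85×1.48 + 0.600×14.0 + 97.4×11.0 = 1090 m²/day.
Hydraulic gradient i = (91.93 − 82.79) / 2250 = 9.14 / 2250 = 0.004062.
Q = Σ(K_i·b_i) · W · i = 1090 × 115 × 0.004062 = 509.2 m³/day.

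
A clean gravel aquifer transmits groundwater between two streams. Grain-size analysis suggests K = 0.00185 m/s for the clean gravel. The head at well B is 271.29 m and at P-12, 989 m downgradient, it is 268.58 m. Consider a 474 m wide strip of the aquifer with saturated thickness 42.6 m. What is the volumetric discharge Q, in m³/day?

Convert K: 0.00185 m/s × 86400 = 159.8 m/day.
Cross-sectional area A = 474 × 42.6 = 20192 m².
Hydraulic gradient i = (271.29 − 268.58) / 989 = 2.71 / 989 = 0.002740.
Darcy's law: Q = K · A · i = 159.8 × 20192 × 0.002740 = 8844 m³/day.

8840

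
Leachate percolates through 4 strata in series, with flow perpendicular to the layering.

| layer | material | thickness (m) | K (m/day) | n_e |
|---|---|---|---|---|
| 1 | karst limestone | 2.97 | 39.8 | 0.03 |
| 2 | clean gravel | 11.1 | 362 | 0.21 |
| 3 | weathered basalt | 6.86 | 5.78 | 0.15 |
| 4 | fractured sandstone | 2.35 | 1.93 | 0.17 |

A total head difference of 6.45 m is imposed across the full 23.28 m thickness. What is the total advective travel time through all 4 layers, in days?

1.50

With flow normal to the layers, continuity requires the same specific discharge q through every layer.
Σ(b_i/K_i) = 2.97/39.8 + 11.1/362 + 6.86/5.78 + 2.35/1.93 = 2.510 d.
q = Δh / Σ(b_i/K_i) = 6.45 / 2.510 = 2.570 m/day.
In each layer the seepage velocity is v_i = q/n_i, so the layer transit time is t_i = b_i·n_i / q:
  layer 1 (karst limestone): t_1 = 2.97 × 0.03 / 2.570 = 0.03467 d
  layer 2 (clean gravel): t_2 = 11.1 × 0.21 / 2.570 = 0.9070 d
  layer 3 (weathered basalt): t_3 = 6.86 × 0.15 / 2.570 = 0.4004 d
  layer 4 (fractured sandstone): t_4 = 2.35 × 0.17 / 2.570 = 0.1554 d
Total t = Σ t_i = 1.498 days.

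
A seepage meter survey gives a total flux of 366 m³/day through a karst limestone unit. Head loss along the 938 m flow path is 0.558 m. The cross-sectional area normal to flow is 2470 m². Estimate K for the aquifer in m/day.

Hydraulic gradient i = Δh / L = 0.558 / 938 = 0.0005949.
From Q = K·A·i, K = Q / (A·i) = 366 / (2470 × 0.0005949) = 249.1 m/day.

249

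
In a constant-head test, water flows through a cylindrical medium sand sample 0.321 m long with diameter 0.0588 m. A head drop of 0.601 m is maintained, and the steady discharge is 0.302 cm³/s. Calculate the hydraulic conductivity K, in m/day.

Cross-sectional area A = π·(d/2)² = π × (0.0588/2)² = 0.002715 m².
Convert discharge: 0.302 cm³/s = 3.020e-07 m³/s.
Darcy's law rearranged: K = Q·L / (A·Δh) = 3.020e-07 × 0.321 / (0.002715 × 0.601) = 5.940e-05 m/s = 5.132 m/day.

5.13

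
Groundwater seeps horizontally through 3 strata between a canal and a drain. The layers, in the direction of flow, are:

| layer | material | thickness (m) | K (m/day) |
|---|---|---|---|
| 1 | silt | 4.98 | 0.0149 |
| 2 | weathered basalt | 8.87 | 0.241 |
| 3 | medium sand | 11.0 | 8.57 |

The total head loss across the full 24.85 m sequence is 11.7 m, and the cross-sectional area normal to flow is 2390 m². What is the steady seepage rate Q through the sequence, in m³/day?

Flow is perpendicular to layering, so the layers act in series and the equivalent K is the thickness-weighted harmonic mean.
Total thickness L = 4.98 + 8.87 + 11.0 = 24.85 m.
Σ(b_i/K_i) = 4.98/0.0149 + 8.87/0.241 + 11.0/8.57 = 372.3 d.
K_eq = L / Σ(b_i/K_i) = 24.85 / 372.3 = 0.06674 m/day.
Q = K_eq · A · (Δh/L) = 0.06674 × 2390 × (11.7/24.85) = 75.11 m³/day.

75.1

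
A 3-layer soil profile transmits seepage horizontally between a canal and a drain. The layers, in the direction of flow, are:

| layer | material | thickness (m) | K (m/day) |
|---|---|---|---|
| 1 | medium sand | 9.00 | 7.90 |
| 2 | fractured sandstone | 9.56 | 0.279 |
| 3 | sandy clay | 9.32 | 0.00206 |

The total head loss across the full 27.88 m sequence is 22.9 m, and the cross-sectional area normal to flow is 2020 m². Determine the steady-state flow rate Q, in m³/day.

Flow is perpendicular to layering, so the layers act in series and the equivalent K is the thickness-weighted harmonic mean.
Total thickness L = 9.00 + 9.56 + 9.32 = 27.88 m.
Σ(b_i/K_i) = 9.00/7.90 + 9.56/0.279 + 9.32/0.00206 = 4560 d.
K_eq = L / Σ(b_i/K_i) = 27.88 / 4560 = 0.006114 m/day.
Q = K_eq · A · (Δh/L) = 0.006114 × 2020 × (22.9/27.88) = 10.15 m³/day.

10.1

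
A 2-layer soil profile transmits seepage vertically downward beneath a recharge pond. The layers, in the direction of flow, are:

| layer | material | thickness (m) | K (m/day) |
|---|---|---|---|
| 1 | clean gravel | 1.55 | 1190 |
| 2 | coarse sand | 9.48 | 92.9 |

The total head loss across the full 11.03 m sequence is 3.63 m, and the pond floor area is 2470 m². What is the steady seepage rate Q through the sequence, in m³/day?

Flow is perpendicular to layering, so the layers act in series and the equivalent K is the thickness-weighted harmonic mean.
Total thickness L = 1.55 + 9.48 = 11.03 m.
Σ(b_i/K_i) = 1.55/1190 + 9.48/92.9 = 0.1033 d.
K_eq = L / Σ(b_i/K_i) = 11.03 / 0.1033 = 106.7 m/day.
Q = K_eq · A · (Δh/L) = 106.7 × 2470 × (3.63/11.03) = 86757 m³/day.

86800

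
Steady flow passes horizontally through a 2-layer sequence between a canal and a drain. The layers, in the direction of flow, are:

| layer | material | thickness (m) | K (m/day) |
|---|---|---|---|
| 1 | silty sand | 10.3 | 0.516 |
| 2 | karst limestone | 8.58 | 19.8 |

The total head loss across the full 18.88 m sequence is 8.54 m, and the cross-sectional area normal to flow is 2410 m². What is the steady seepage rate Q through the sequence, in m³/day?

Flow is perpendicular to layering, so the layers act in series and the equivalent K is the thickness-weighted harmonic mean.
Total thickness L = 10.3 + 8.58 = 18.88 m.
Σ(b_i/K_i) = 10.3/0.516 + 8.58/19.8 = 20.39 d.
K_eq = L / Σ(b_i/K_i) = 18.88 / 20.39 = 0.9257 m/day.
Q = K_eq · A · (Δh/L) = 0.9257 × 2410 × (8.54/18.88) = 1009 m³/day.

1010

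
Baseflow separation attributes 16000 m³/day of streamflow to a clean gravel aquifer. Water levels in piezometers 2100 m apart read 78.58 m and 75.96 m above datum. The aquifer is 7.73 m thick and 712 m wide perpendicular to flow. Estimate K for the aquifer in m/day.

Cross-sectional area A = 712 × 7.73 = 5504 m².
Hydraulic gradient i = (78.58 − 75.96) / 2100 = 2.62 / 2100 = 0.001248.
From Q = K·A·i, K = Q / (A·i) = 16000 / (5504 × 0.001248) = 2330 m/day.

2330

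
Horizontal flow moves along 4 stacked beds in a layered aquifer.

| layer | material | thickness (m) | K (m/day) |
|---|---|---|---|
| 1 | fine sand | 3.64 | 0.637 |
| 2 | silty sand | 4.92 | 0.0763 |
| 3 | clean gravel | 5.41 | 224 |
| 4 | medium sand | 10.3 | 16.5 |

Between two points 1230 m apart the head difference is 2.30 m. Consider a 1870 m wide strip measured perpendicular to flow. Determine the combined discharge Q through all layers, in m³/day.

Flow is parallel to layering, so each bed carries its own Darcy discharge and the transmissivities add.
Σ(K_i·b_i) = 0.637×3.64 + 0.0763×4.92 + 224×5.41 + 16.5×10.3 = 1384 m²/day.
Hydraulic gradient i = Δh / L = 2.30 / 1230 = 0.001870.
Q = Σ(K_i·b_i) · W · i = 1384 × 1870 × 0.001870 = 4841 m³/day.

4840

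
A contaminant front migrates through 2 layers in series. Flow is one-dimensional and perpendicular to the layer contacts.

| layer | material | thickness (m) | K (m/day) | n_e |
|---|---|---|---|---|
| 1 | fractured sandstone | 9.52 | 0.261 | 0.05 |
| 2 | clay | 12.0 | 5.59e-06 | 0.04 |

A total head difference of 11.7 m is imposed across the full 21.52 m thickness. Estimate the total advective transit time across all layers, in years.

With flow normal to the layers, continuity requires the same specific discharge q through every layer.
Σ(b_i/K_i) = 9.52/0.261 + 12.0/5.59e-06 = 2.147e+06 d.
q = Δh / Σ(b_i/K_i) = 11.7 / 2.147e+06 = 5.450e-06 m/day.
In each layer the seepage velocity is v_i = q/n_i, so the layer transit time is t_i = b_i·n_i / q:
  layer 1 (fractured sandstone): t_1 = 9.52 × 0.05 / 5.450e-06 = 87337 d
  layer 2 (clay): t_2 = 12.0 × 0.04 / 5.450e-06 = 88071 d
Total t = Σ t_i = 1.754e+05 days = 480.2 years.

480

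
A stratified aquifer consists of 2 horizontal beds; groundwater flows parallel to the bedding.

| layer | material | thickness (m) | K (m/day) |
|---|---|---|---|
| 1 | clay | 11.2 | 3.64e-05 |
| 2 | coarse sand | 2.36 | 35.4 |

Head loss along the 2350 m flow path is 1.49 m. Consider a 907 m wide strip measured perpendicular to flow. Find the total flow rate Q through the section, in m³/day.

48.0

Flow is parallel to layering, so each bed carries its own Darcy discharge and the transmissivities add.
Σ(K_i·b_i) = 3.64e-05×11.2 + 35.4×2.36 = 83.54 m²/day.
Hydraulic gradient i = Δh / L = 1.49 / 2350 = 0.0006340.
Q = Σ(K_i·b_i) · W · i = 83.54 × 907 × 0.0006340 = 48.04 m³/day.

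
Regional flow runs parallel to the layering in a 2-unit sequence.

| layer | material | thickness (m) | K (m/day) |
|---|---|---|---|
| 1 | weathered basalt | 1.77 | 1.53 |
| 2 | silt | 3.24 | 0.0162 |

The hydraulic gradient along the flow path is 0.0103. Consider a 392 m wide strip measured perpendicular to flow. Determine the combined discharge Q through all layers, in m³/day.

Flow is parallel to layering, so each bed carries its own Darcy discharge and the transmissivities add.
Σ(K_i·b_i) = 1.53×1.77 + 0.0162×3.24 = 2.761 m²/day.
Hydraulic gradient i = 0.0103.
Q = Σ(K_i·b_i) · W · i = 2.761 × 392 × 0.01030 = 11.15 m³/day.

11.1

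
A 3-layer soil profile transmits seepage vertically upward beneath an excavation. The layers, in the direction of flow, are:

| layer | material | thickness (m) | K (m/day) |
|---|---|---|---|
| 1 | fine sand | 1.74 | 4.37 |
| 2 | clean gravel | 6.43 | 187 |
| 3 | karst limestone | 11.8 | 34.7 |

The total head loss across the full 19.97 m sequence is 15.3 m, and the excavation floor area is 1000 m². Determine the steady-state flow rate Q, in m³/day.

Flow is perpendicular to layering, so the layers act in series and the equivalent K is the thickness-weighted harmonic mean.
Total thickness L = 1.74 + 6.43 + 11.8 = 19.97 m.
Σ(b_i/K_i) = 1.74/4.37 + 6.43/187 + 11.8/34.7 = 0.7726 d.
K_eq = L / Σ(b_i/K_i) = 19.97 / 0.7726 = 25.85 m/day.
Q = K_eq · A · (Δh/L) = 25.85 × 1000 × (15.3/19.97) = 19803 m³/day.

19800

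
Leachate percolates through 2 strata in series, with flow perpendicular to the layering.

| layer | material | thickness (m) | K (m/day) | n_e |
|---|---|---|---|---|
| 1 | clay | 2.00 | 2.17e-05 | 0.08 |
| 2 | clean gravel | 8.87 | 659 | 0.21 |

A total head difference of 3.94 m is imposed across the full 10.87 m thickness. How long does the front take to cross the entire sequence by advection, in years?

130

With flow normal to the layers, continuity requires the same specific discharge q through every layer.
Σ(b_i/K_i) = 2.00/2.17e-05 + 8.87/659 = 92166 d.
q = Δh / Σ(b_i/K_i) = 3.94 / 92166 = 4.275e-05 m/day.
In each layer the seepage velocity is v_i = q/n_i, so the layer transit time is t_i = b_i·n_i / q:
  layer 1 (clay): t_1 = 2.00 × 0.08 / 4.275e-05 = 3743 d
  layer 2 (clean gravel): t_2 = 8.87 × 0.21 / 4.275e-05 = 43573 d
Total t = Σ t_i = 47316 days = 129.5 years.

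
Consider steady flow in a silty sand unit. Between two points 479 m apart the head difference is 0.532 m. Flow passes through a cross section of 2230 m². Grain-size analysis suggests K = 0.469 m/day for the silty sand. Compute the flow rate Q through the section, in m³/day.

Hydraulic gradient i = Δh / L = 0.532 / 479 = 0.001111.
Darcy's law: Q = K · A · i = 0.4690 × 2230 × 0.001111 = 1.162 m³/day.

1.16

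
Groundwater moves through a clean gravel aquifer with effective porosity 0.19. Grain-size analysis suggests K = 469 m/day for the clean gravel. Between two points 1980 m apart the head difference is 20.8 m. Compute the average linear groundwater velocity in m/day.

25.9

Hydraulic gradient i = Δh / L = 20.8 / 1980 = 0.01051.
Darcy flux q = K · i = 469.0 × 0.01051 = 4.927 m/day.
Seepage velocity v = q / n_e = 4.927 / 0.19 = 25.93 m/day.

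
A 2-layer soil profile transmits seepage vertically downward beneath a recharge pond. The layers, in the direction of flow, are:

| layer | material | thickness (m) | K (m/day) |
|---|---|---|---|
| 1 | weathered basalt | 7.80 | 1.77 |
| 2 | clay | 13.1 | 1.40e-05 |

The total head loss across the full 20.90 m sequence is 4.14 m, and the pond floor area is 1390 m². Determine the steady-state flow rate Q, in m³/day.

Flow is perpendicular to layering, so the layers act in series and the equivalent K is the thickness-weighted harmonic mean.
Total thickness L = 7.80 + 13.1 = 20.90 m.
Σ(b_i/K_i) = 7.80/1.77 + 13.1/1.40e-05 = 9.357e+05 d.
K_eq = L / Σ(b_i/K_i) = 20.90 / 9.357e+05 = 2.234e-05 m/day.
Q = K_eq · A · (Δh/L) = 2.234e-05 × 1390 × (4.14/20.90) = 0.006150 m³/day.

0.00615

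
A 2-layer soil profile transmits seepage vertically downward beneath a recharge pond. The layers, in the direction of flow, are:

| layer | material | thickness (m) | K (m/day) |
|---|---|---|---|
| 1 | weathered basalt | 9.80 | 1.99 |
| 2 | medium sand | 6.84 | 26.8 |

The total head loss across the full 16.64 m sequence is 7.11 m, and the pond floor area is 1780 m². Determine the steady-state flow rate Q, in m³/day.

Flow is perpendicular to layering, so the layers act in series and the equivalent K is the thickness-weighted harmonic mean.
Total thickness L = 9.80 + 6.84 = 16.64 m.
Σ(b_i/K_i) = 9.80/1.99 + 6.84/26.8 = 5.180 d.
K_eq = L / Σ(b_i/K_i) = 16.64 / 5.180 = 3.212 m/day.
Q = K_eq · A · (Δh/L) = 3.212 × 1780 × (7.11/16.64) = 2443 m³/day.

2440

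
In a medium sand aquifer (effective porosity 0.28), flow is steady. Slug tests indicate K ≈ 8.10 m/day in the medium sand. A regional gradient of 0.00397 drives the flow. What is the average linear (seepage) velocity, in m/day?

Hydraulic gradient i = 0.00397.
Darcy flux q = K · i = 8.100 × 0.003970 = 0.03216 m/day.
Seepage velocity v = q / n_e = 0.03216 / 0.28 = 0.1148 m/day.

0.115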